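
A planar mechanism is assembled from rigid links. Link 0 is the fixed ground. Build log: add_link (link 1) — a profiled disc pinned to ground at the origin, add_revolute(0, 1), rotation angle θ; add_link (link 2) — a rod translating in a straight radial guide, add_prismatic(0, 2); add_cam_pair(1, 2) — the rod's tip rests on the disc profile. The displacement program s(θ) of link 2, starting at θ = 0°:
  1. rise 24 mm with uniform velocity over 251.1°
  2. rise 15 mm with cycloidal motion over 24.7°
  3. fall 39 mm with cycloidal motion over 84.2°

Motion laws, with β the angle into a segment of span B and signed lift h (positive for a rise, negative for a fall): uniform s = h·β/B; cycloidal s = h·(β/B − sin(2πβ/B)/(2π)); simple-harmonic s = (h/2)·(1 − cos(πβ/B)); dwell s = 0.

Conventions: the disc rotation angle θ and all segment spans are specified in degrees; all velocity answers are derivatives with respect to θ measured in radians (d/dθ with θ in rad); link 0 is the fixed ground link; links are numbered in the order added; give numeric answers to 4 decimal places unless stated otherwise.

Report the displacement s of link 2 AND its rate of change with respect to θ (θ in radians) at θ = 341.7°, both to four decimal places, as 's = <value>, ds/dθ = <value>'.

seg 1 [0°–251.1°] uniform, h=24: full span → s += 24 → s = 24.0000
seg 2 [251.1°–275.8°] cycloidal, h=15: full span → s += 15 → s = 39.0000
seg 3 [275.8°–360°] cycloidal, h=-39: θ=341.7° here. β=65.9, B=84.2. -39·(0.7827 − sin(2π·0.7827)/(2π)) = -36.6006 → s = 2.3994
velocity in seg [275.8°–360°] (cycloidal), θ in radians: β = 65.9° = 1.1502 rad, B = 84.2° = 1.4696 rad; ds/dθ = (h/B)(1 − cos(2πβ/B)) = ((-39)/1.4696)(1 − cos(2π·0.7827)) = -21.130593 mm/rad

s = 2.3994, ds/dθ = -21.1306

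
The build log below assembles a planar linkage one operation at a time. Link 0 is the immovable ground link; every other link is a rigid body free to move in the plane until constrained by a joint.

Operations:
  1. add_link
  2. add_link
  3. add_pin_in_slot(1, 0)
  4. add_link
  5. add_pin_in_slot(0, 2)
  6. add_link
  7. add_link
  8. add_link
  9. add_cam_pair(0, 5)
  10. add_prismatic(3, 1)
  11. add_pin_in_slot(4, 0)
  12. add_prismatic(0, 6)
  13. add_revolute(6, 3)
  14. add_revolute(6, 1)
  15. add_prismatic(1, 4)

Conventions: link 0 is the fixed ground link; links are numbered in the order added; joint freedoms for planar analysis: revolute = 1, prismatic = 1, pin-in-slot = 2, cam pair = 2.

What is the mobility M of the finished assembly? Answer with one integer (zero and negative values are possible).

link 0 = ground. State L|J1|J2 = 1|0|0
+link1  2|0|0
+link2  3|0|0
PS(1,0) f=2→J2  3|0|1
+link3  4|0|1
PS(0,2) f=2→J2  4|0|2
+link4  5|0|2
+link5  6|0|2
+link6  7|0|2
C(0,5) f=2→J2  7|0|3
P(3,1) f=1→J1  7|1|3
PS(4,0) f=2→J2  7|1|4
P(0,6) f=1→J1  7|2|4
R(6,3) f=1→J1  7|3|4
R(6,1) f=1→J1  7|4|4
P(1,4) f=1→J1  7|5|4
M = 3(7−1)−2·5−4 = 18−10−4 = 4

M = 4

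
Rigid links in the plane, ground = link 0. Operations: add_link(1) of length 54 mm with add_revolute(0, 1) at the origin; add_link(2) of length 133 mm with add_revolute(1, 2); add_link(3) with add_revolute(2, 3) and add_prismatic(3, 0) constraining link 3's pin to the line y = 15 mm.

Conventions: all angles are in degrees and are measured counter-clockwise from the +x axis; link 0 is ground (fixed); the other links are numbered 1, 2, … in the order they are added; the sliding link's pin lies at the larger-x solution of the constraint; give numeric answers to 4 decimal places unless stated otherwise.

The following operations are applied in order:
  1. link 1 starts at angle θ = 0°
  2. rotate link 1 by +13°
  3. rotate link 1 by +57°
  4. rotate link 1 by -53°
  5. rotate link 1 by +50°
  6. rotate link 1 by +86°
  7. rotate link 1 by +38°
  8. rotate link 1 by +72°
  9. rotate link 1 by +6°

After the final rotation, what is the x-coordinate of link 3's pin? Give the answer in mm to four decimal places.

geometry: r = 54 mm, L = 133 mm, e = 15 mm; θ starts at 0°
rotate link 1 by +13°: θ ← 0° +13° = 13°
rotate link 1 by +57°: θ ← 13° +57° = 70°
rotate link 1 by -53°: θ ← 70° -53° = 17°
rotate link 1 by +50°: θ ← 17° +50° = 67°
rotate link 1 by +86°: θ ← 67° +86° = 153°
rotate link 1 by +38°: θ ← 153° +38° = 191°
rotate link 1 by +72°: θ ← 191° +72° = 263°
rotate link 1 by +6°: θ ← 263° +6° = 269°
crank pin P = (r cos θ, r sin θ) = (-0.942430, -53.991776)
h = r sin θ − e = -53.991776 − 15 = -68.991776
x = r cos θ + √(L² − h²) = -0.942430 + 113.706354 = 112.763924

112.7639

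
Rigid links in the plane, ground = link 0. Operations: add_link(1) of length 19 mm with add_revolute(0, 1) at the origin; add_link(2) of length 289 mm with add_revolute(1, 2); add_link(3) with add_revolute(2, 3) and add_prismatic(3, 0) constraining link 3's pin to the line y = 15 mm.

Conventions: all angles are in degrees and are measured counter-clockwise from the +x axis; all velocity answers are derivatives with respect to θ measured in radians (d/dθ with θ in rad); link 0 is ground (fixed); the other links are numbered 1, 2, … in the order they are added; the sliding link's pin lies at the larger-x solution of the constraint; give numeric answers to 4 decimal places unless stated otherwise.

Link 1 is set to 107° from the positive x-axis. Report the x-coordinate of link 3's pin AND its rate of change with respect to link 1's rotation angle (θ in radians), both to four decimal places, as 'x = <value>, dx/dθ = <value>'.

geometry: r = 19 mm, L = 289 mm, e = 15 mm
crank pin P = (r cos θ, r sin θ) = (-5.555062, 18.169790)
h = r sin θ − e = 18.169790 − 15 = 3.169790
x = r cos θ + √(L² − h²) = -5.555062 + 288.982616 = 283.427554
dx/dθ = −r sin θ − h·r cos θ/√(L² − h²) (θ in radians; h = 3.169790) = -18.108858

x = 283.4276, dx/dθ = -18.1089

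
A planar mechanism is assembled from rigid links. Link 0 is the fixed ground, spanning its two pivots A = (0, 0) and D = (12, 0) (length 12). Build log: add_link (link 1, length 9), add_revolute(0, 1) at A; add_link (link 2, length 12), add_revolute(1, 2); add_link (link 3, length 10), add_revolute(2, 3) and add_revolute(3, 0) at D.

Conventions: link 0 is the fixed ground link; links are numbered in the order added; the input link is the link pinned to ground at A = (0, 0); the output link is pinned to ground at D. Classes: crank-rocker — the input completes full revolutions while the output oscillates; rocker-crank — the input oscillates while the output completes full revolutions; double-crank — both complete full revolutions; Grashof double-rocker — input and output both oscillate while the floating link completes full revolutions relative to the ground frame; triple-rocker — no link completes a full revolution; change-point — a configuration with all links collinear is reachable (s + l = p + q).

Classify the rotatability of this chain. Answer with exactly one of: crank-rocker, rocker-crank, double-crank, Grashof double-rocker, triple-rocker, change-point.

lengths: ground=12, input=9, coupler=12, output=10
sorted: s=9 (shortest), l=12 (longest), p+q=22
s + l = 21 vs p + q = 22
s + l < p + q (Grashof) with shortest = input link → crank-rocker

crank-rocker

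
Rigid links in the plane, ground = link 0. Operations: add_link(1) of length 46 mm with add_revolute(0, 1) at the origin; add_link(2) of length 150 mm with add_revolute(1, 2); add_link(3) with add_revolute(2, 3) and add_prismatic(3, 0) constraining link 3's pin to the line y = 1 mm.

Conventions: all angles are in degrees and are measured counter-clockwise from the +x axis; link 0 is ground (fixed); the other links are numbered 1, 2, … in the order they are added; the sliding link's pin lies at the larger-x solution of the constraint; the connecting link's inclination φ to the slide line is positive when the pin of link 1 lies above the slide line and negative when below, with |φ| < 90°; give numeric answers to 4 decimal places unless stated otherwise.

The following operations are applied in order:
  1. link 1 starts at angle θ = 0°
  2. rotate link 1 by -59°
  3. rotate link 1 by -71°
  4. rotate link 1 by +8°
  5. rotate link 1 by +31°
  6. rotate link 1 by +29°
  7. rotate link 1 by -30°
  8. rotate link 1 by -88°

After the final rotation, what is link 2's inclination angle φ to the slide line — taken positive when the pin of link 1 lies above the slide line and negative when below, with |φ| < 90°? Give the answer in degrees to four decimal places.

geometry: r = 46 mm, L = 150 mm, e = 1 mm; θ starts at 0°
rotate link 1 by -59°: θ ← 0° -59° = -59°
rotate link 1 by -71°: θ ← -59° -71° = -130°
rotate link 1 by +8°: θ ← -130° +8° = -122°
rotate link 1 by +31°: θ ← -122° +31° = -91°
rotate link 1 by +29°: θ ← -91° +29° = -62°
rotate link 1 by -30°: θ ← -62° -30° = -92°
rotate link 1 by -88°: θ ← -92° -88° = -180°
h = r sin θ − e = -0.000000 − 1 = -1.000000
sin φ = h / L = -1.000000 / 150 = -0.00666667
φ = arcsin(-0.00666667) = -0.381975°

-0.3820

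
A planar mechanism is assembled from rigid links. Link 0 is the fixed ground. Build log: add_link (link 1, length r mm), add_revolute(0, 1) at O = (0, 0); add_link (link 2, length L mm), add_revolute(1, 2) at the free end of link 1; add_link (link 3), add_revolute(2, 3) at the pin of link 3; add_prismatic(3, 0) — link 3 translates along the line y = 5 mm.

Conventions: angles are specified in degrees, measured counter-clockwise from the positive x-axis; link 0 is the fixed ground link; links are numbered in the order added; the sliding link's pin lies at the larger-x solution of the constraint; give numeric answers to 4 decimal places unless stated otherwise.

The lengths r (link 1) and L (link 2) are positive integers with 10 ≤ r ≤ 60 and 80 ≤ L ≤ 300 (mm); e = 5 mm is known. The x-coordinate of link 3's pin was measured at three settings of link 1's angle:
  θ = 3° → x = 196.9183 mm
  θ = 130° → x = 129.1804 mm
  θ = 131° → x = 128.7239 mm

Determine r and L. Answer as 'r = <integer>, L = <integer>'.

constraint per measurement: (x − r cos θ)² + (r sin θ − e)² = L²
subtracting the θ₁ and θ₂ equations cancels the r² and L² terms:
r = (x₁² − x₂²) / (2[(x₁cos θ₁ + e sin θ₁) − (x₂cos θ₂ + e sin θ₂)]) = 40.0000 → r = 40
L² = (x₁ − r cos θ₁)² + (r sin θ₁ − e)² = 24649.0081 → L = 157.0000 → L = 157
check at θ₃=131°: x = 128.7239 (printed 128.7239) ✓

r = 40, L = 157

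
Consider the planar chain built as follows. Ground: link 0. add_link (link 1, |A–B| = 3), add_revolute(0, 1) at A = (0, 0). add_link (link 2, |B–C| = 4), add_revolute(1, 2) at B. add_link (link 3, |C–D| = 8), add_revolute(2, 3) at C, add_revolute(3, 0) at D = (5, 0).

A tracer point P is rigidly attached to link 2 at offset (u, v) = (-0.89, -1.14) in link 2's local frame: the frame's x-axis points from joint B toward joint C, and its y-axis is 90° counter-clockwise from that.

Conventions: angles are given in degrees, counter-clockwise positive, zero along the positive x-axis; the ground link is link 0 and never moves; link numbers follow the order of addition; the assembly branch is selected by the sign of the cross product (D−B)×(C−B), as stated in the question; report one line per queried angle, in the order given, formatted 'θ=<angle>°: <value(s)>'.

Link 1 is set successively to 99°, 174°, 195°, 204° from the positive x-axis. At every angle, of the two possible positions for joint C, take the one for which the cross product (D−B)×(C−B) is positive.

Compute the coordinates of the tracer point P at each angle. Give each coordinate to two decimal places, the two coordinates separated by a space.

A=(0,0), D=(5.00,0)
θ=99°: B = A + 3.00·(cos99°, sin99°) = (-0.4693, 2.9631)
θ=99°: |BD| = 6.2204
θ=99°: circle(B,4.00) ∩ circle(D,8.00): a=-0.7481, h=3.9294
θ=99°:   candidates: C₊=(0.7447,6.7744) cross=24.442; C₋=(-2.9989,-0.1355) cross=-24.442
θ=99°:   branch + wants cross > 0 → take C=(0.7447,6.7744) (cross=24.442)
θ=99°: ex = (C−B)/|BC| = (0.3035,0.9528); ey = (-0.9528,0.3035)
θ=99°: P = B + -0.89·ex + -1.14·ey = (0.3468,1.7691)
θ=174°: B = A + 3.00·(cos174°, sin174°) = (-2.9836, 0.3136)
θ=174°: |BD| = 7.9897
θ=174°: circle(B,4.00) ∩ circle(D,8.00): a=0.9910, h=3.8753
θ=174°:   candidates: C₊=(-1.8412,4.1470) cross=30.963; C₋=(-2.1454,-3.5976) cross=-30.963
θ=174°:   branch + wants cross > 0 → take C=(-1.8412,4.1470) (cross=30.963)
θ=174°: ex = (C−B)/|BC| = (0.2856,0.9584); ey = (-0.9584,0.2856)
θ=174°: P = B + -0.89·ex + -1.14·ey = (-2.1452,-0.8649)
θ=195°: B = A + 3.00·(cos195°, sin195°) = (-2.8978, -0.7765)
θ=195°: |BD| = 7.9359
θ=195°: circle(B,4.00) ∩ circle(D,8.00): a=0.9437, h=3.8871
θ=195°:   candidates: C₊=(-2.3389,3.1843) cross=30.847; C₋=(-1.5783,-4.5526) cross=-30.847
θ=195°:   branch + wants cross > 0 → take C=(-2.3389,3.1843) (cross=30.847)
θ=195°: ex = (C−B)/|BC| = (0.1397,0.9902); ey = (-0.9902,0.1397)
θ=195°: P = B + -0.89·ex + -1.14·ey = (-1.8933,-1.8170)
θ=204°: B = A + 3.00·(cos204°, sin204°) = (-2.7406, -1.2202)
θ=204°: |BD| = 7.8362
θ=204°: circle(B,4.00) ∩ circle(D,8.00): a=0.8554, h=3.9075
θ=204°:   candidates: C₊=(-2.5041,2.7728) cross=30.620; C₋=(-1.2872,-4.9468) cross=-30.620
θ=204°:   branch + wants cross > 0 → take C=(-2.5041,2.7728) (cross=30.620)
θ=204°: ex = (C−B)/|BC| = (0.0591,0.9983); ey = (-0.9983,0.0591)
θ=204°: P = B + -0.89·ex + -1.14·ey = (-1.6553,-2.1761)

θ=99°: 0.35 1.77
θ=174°: -2.15 -0.86
θ=195°: -1.89 -1.82
θ=204°: -1.66 -2.18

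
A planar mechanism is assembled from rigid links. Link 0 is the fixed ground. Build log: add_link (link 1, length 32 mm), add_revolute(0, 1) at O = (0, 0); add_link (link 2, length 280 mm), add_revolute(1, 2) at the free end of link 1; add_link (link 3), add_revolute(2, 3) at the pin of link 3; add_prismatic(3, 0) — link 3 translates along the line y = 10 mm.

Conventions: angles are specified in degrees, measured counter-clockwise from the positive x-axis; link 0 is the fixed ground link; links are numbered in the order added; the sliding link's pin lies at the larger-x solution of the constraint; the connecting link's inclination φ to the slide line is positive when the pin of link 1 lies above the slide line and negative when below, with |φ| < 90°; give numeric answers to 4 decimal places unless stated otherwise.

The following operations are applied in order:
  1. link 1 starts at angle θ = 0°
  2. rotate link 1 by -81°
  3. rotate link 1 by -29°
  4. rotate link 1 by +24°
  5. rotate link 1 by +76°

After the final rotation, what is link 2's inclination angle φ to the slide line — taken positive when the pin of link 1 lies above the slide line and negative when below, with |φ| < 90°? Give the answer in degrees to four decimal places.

geometry: r = 32 mm, L = 280 mm, e = 10 mm; θ starts at 0°
rotate link 1 by -81°: θ ← 0° -81° = -81°
rotate link 1 by -29°: θ ← -81° -29° = -110°
rotate link 1 by +24°: θ ← -110° +24° = -86°
rotate link 1 by +76°: θ ← -86° +76° = -10°
h = r sin θ − e = -5.556742 − 10 = -15.556742
sin φ = h / L = -15.556742 / 280 = -0.05555979
φ = arcsin(-0.05555979) = -3.184982°

-3.1850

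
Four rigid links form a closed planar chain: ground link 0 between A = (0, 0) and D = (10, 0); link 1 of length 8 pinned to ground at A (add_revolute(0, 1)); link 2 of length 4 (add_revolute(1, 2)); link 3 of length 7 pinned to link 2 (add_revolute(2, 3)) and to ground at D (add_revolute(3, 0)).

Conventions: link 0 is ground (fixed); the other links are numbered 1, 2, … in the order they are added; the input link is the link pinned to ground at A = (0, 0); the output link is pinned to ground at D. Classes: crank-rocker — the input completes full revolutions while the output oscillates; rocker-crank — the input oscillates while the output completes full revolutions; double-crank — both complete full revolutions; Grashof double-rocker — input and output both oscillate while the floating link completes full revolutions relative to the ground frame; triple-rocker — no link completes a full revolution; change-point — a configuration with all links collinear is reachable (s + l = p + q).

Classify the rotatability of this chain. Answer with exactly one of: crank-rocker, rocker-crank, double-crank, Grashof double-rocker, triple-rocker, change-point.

lengths: ground=10, input=8, coupler=4, output=7
sorted: s=4 (shortest), l=10 (longest), p+q=15
s + l = 14 vs p + q = 15
s + l < p + q (Grashof) with shortest = coupler link → Grashof double-rocker

Grashof double-rocker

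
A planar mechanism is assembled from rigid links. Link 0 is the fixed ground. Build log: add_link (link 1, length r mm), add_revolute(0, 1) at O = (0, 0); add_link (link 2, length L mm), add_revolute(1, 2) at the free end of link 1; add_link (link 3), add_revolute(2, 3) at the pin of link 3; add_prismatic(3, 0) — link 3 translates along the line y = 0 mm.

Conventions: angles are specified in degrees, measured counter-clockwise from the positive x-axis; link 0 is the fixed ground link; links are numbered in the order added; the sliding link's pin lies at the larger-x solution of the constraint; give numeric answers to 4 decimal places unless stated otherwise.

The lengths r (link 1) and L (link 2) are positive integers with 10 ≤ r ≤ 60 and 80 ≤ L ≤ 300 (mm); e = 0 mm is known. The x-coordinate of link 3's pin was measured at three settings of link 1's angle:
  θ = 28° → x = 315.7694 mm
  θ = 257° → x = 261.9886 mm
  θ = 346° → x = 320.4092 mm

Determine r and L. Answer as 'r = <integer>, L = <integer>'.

constraint per measurement: (x − r cos θ)² + (r sin θ − e)² = L²
subtracting the θ₁ and θ₂ equations cancels the r² and L² terms:
r = (x₁² − x₂²) / (2[(x₁cos θ₁ + e sin θ₁) − (x₂cos θ₂ + e sin θ₂)]) = 46.0000 → r = 46
L² = (x₁ − r cos θ₁)² + (r sin θ₁ − e)² = 76175.9935 → L = 276.0000 → L = 276
check at θ₃=346°: x = 320.4092 (printed 320.4092) ✓

r = 46, L = 276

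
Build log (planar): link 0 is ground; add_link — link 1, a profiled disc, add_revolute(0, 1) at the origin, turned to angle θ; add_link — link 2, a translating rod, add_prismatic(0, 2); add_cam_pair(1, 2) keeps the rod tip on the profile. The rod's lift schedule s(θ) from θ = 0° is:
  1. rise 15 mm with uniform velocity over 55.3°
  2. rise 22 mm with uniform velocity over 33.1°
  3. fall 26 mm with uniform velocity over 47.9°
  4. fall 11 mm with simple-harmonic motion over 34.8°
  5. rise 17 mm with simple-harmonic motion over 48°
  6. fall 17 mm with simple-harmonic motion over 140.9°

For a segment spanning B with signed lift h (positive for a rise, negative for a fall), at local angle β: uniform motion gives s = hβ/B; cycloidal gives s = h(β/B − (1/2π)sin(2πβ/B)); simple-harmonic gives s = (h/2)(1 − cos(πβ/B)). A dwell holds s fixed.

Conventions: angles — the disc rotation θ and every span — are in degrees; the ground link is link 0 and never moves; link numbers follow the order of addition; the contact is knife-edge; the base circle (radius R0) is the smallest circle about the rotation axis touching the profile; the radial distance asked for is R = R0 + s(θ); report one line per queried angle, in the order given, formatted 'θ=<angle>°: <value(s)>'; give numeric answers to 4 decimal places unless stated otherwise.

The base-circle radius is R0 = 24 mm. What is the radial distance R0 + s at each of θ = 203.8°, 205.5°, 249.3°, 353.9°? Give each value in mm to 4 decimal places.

seg 1 [0°–55.3°] uniform, h=15: full span → s += 15 → s = 15.0000
seg 2 [55.3°–88.4°] uniform, h=22: full span → s += 22 → s = 37.0000
seg 3 [88.4°–136.3°] uniform, h=-26: full span → s += -26 → s = 11.0000
seg 4 [136.3°–171.1°] simple-harmonic, h=-11: full span → s += -11 → s = 0.0000
seg 5 [171.1°–219.1°] simple-harmonic, h=17: θ=203.8° here. β=32.7, B=48. 17/2·(1 − cos(π·0.6813)) = 13.0827 → s = 13.0827
seg 5 [171.1°–219.1°] simple-harmonic, h=17: θ=205.5° here. β=34.4, B=48. 17/2·(1 − cos(π·0.7167)) = 13.8492 → s = 13.8492
seg 5 [171.1°–219.1°] simple-harmonic, h=17: full span → s += 17 → s = 17.0000
seg 6 [219.1°–360°] simple-harmonic, h=-17: θ=249.3° here. β=30.2, B=140.9. -17/2·(1 − cos(π·0.2143)) = -1.8553 → s = 15.1447
seg 6 [219.1°–360°] simple-harmonic, h=-17: θ=353.9° here. β=134.8, B=140.9. -17/2·(1 − cos(π·0.9567)) = -16.9215 → s = 0.0785
θ=203.8°: R = R0 + s = 24 + 13.0827 = 37.0827
θ=205.5°: R = R0 + s = 24 + 13.8492 = 37.8492
θ=249.3°: R = R0 + s = 24 + 15.1447 = 39.1447
θ=353.9°: R = R0 + s = 24 + 0.0785 = 24.0785

θ=203.8°: 37.0827
θ=205.5°: 37.8492
θ=249.3°: 39.1447
θ=353.9°: 24.0785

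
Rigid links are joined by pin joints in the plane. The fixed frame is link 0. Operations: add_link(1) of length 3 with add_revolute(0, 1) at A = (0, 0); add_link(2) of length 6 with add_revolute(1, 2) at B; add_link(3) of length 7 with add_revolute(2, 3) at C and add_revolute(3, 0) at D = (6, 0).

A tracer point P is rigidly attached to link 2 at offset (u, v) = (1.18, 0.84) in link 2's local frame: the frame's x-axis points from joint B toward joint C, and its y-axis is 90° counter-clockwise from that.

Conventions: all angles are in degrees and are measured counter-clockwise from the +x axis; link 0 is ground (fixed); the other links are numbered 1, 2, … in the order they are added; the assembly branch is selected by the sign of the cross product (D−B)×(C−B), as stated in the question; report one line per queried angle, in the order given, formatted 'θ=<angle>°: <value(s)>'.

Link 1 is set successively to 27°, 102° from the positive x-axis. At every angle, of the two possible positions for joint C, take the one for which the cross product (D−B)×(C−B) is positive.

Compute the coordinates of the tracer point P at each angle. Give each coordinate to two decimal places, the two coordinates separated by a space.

A=(0,0), D=(6.00,0)
θ=27°: B = A + 3.00·(cos27°, sin27°) = (2.6730, 1.3620)
θ=27°: |BD| = 3.5950
θ=27°: circle(B,6.00) ∩ circle(D,7.00): a=-0.0106, h=6.0000
θ=27°:   candidates: C₊=(4.9363,6.9187) cross=21.570; C₋=(0.3901,-4.1867) cross=-21.570
θ=27°:   branch + wants cross > 0 → take C=(4.9363,6.9187) (cross=21.570)
θ=27°: ex = (C−B)/|BC| = (0.3772,0.9261); ey = (-0.9261,0.3772)
θ=27°: P = B + 1.18·ex + 0.84·ey = (2.3402,2.7717)
θ=102°: B = A + 3.00·(cos102°, sin102°) = (-0.6237, 2.9344)
θ=102°: |BD| = 7.2446
θ=102°: circle(B,6.00) ∩ circle(D,7.00): a=2.7251, h=5.3454
θ=102°:   candidates: C₊=(4.0330,6.7180) cross=38.726; C₋=(-0.2974,-3.0567) cross=-38.726
θ=102°:   branch + wants cross > 0 → take C=(4.0330,6.7180) (cross=38.726)
θ=102°: ex = (C−B)/|BC| = (0.7761,0.6306); ey = (-0.6306,0.7761)
θ=102°: P = B + 1.18·ex + 0.84·ey = (-0.2376,4.3305)

θ=27°: 2.34 2.77
θ=102°: -0.24 4.33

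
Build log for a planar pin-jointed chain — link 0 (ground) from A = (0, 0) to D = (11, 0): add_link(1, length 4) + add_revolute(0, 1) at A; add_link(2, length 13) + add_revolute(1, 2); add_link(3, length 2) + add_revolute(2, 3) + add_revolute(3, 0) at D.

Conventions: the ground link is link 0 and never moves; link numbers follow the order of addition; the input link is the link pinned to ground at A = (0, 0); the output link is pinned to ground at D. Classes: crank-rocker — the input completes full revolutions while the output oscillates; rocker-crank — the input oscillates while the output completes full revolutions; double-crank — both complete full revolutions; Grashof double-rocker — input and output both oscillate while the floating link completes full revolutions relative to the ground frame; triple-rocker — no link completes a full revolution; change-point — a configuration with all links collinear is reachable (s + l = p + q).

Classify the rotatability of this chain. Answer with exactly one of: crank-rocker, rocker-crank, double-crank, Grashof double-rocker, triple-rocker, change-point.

lengths: ground=11, input=4, coupler=13, output=2
sorted: s=2 (shortest), l=13 (longest), p+q=15
s + l = 15 vs p + q = 15
s + l = p + q → change-point (collinear configuration reachable)

change-point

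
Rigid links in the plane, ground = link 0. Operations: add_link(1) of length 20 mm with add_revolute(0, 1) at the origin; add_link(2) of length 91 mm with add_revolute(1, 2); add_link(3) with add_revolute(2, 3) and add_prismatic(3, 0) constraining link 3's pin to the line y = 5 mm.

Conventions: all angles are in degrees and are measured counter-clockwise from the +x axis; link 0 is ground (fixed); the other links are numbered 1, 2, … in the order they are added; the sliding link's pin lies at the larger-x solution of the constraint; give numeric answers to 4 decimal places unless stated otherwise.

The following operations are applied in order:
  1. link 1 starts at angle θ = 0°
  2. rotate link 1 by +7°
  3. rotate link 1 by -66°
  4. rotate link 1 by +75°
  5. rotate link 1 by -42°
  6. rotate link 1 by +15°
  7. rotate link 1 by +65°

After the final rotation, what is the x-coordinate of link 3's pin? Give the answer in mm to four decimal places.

geometry: r = 20 mm, L = 91 mm, e = 5 mm; θ starts at 0°
rotate link 1 by +7°: θ ← 0° +7° = 7°
rotate link 1 by -66°: θ ← 7° -66° = -59°
rotate link 1 by +75°: θ ← -59° +75° = 16°
rotate link 1 by -42°: θ ← 16° -42° = -26°
rotate link 1 by +15°: θ ← -26° +15° = -11°
rotate link 1 by +65°: θ ← -11° +65° = 54°
crank pin P = (r cos θ, r sin θ) = (11.755705, 16.180340)
h = r sin θ − e = 16.180340 − 5 = 11.180340
x = r cos θ + √(L² − h²) = 11.755705 + 90.310575 = 102.066280

102.0663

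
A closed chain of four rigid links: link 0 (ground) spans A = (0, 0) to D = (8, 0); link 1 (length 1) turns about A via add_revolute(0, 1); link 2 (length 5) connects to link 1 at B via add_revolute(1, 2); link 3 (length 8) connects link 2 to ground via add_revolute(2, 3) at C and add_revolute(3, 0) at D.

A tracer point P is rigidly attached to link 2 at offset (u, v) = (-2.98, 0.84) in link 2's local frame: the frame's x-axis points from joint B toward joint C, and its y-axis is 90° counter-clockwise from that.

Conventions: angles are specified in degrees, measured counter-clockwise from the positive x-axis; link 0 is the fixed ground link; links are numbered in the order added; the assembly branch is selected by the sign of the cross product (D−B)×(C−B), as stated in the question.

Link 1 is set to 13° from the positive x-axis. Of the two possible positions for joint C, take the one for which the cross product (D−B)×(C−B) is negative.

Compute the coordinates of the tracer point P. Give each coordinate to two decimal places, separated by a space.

A=(0,0), D=(8.00,0)
B = A + 1.00·(cos13°, sin13°) = (0.9744, 0.2250)
|BD| = 7.0292
circle(B,5.00) ∩ circle(D,8.00): a=0.7405, h=4.9449
  candidates: C₊=(1.8727,5.1436) cross=34.759; C₋=(1.5562,-4.7411) cross=-34.759
  branch - wants cross < 0 → take C=(1.5562,-4.7411) (cross=-34.759)
ex = (C−B)/|BC| = (0.1164,-0.9932); ey = (0.9932,0.1164)
P = B + -2.98·ex + 0.84·ey = (1.4619,3.2825)

1.46 3.28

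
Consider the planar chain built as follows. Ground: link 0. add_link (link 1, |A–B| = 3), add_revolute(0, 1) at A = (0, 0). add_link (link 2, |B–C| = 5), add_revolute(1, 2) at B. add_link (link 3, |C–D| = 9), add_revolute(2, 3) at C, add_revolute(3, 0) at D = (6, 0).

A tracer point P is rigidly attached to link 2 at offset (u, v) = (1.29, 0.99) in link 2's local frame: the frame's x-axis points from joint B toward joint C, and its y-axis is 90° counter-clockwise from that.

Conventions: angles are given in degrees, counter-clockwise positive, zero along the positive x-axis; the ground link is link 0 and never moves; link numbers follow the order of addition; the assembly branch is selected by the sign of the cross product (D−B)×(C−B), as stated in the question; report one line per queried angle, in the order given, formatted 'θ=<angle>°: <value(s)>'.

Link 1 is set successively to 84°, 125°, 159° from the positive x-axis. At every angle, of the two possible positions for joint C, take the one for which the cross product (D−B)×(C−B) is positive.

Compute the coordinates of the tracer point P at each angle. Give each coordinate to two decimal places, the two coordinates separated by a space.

A=(0,0), D=(6.00,0)
θ=84°: B = A + 3.00·(cos84°, sin84°) = (0.3136, 2.9836)
θ=84°: |BD| = 6.4216
θ=84°: circle(B,5.00) ∩ circle(D,9.00): a=-1.1495, h=4.8661
θ=84°:   candidates: C₊=(1.5566,7.8266) cross=31.248; C₋=(-2.9651,-0.7913) cross=-31.248
θ=84°:   branch + wants cross > 0 → take C=(1.5566,7.8266) (cross=31.248)
θ=84°: ex = (C−B)/|BC| = (0.2486,0.9686); ey = (-0.9686,0.2486)
θ=84°: P = B + 1.29·ex + 0.99·ey = (-0.3247,4.4792)
θ=125°: B = A + 3.00·(cos125°, sin125°) = (-1.7207, 2.4575)
θ=125°: |BD| = 8.1024
θ=125°: circle(B,5.00) ∩ circle(D,9.00): a=0.5954, h=4.9644
θ=125°:   candidates: C₊=(0.3524,7.0074) cross=40.224; C₋=(-2.6591,-2.4537) cross=-40.224
θ=125°:   branch + wants cross > 0 → take C=(0.3524,7.0074) (cross=40.224)
θ=125°: ex = (C−B)/|BC| = (0.4146,0.9100); ey = (-0.9100,0.4146)
θ=125°: P = B + 1.29·ex + 0.99·ey = (-2.0868,4.0418)
θ=159°: B = A + 3.00·(cos159°, sin159°) = (-2.8007, 1.0751)
θ=159°: |BD| = 8.8662
θ=159°: circle(B,5.00) ∩ circle(D,9.00): a=1.2750, h=4.8347
θ=159°:   candidates: C₊=(-0.9489,5.7195) cross=42.865; C₋=(-2.1214,-3.8785) cross=-42.865
θ=159°:   branch + wants cross > 0 → take C=(-0.9489,5.7195) (cross=42.865)
θ=159°: ex = (C−B)/|BC| = (0.3704,0.9289); ey = (-0.9289,0.3704)
θ=159°: P = B + 1.29·ex + 0.99·ey = (-3.2426,2.6400)

θ=84°: -0.32 4.48
θ=125°: -2.09 4.04
θ=159°: -3.24 2.64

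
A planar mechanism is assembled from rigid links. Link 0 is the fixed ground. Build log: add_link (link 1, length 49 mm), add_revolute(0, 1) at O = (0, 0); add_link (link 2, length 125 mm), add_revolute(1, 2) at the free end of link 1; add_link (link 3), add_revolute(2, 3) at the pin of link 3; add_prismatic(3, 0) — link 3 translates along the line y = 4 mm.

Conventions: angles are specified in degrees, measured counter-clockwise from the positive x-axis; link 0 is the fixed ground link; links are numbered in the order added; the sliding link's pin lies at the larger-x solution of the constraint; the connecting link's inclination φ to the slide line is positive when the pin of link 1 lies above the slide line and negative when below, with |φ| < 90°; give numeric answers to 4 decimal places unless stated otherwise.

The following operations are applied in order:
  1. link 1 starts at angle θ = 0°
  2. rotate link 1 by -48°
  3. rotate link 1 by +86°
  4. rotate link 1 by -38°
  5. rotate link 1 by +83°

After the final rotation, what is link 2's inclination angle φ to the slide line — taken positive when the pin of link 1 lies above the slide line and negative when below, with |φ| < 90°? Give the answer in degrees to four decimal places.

geometry: r = 49 mm, L = 125 mm, e = 4 mm; θ starts at 0°
rotate link 1 by -48°: θ ← 0° -48° = -48°
rotate link 1 by +86°: θ ← -48° +86° = 38°
rotate link 1 by -38°: θ ← 38° -38° = 0°
rotate link 1 by +83°: θ ← 0° +83° = 83°
h = r sin θ − e = 48.634761 − 4 = 44.634761
sin φ = h / L = 44.634761 / 125 = 0.35707809
φ = arcsin(0.35707809) = 20.920860°

20.9209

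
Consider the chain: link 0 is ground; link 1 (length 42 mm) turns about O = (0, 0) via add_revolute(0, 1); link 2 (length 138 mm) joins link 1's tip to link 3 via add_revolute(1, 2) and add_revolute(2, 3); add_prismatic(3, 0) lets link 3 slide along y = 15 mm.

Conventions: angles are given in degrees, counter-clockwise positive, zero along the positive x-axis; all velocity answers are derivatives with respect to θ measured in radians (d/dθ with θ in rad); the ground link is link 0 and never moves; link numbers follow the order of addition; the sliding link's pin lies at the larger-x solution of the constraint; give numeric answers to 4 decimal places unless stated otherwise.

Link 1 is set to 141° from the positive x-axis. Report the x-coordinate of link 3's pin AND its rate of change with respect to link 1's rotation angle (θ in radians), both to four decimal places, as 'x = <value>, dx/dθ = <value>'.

geometry: r = 42 mm, L = 138 mm, e = 15 mm
crank pin P = (r cos θ, r sin θ) = (-32.640130, 26.431456)
h = r sin θ − e = 26.431456 − 15 = 11.431456
x = r cos θ + √(L² − h²) = -32.640130 + 137.525713 = 104.885583
dx/dθ = −r sin θ − h·r cos θ/√(L² − h²) (θ in radians; h = 11.431456) = -23.718333

x = 104.8856, dx/dθ = -23.7183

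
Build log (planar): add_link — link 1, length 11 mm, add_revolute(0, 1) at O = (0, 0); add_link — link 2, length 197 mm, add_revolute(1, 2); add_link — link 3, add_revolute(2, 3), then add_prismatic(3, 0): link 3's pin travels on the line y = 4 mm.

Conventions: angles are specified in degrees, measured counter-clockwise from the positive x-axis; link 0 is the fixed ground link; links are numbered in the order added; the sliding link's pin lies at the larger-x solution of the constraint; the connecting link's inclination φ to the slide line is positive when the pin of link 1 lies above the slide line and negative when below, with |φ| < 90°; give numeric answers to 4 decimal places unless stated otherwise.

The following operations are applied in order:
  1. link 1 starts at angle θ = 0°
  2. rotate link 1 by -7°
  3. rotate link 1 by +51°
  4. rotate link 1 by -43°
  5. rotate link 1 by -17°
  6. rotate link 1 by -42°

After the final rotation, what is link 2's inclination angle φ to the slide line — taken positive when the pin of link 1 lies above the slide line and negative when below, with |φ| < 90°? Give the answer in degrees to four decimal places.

geometry: r = 11 mm, L = 197 mm, e = 4 mm; θ starts at 0°
rotate link 1 by -7°: θ ← 0° -7° = -7°
rotate link 1 by +51°: θ ← -7° +51° = 44°
rotate link 1 by -43°: θ ← 44° -43° = 1°
rotate link 1 by -17°: θ ← 1° -17° = -16°
rotate link 1 by -42°: θ ← -16° -42° = -58°
h = r sin θ − e = -9.328529 − 4 = -13.328529
sin φ = h / L = -13.328529 / 197 = -0.06765751
φ = arcsin(-0.06765751) = -3.879453°

-3.8795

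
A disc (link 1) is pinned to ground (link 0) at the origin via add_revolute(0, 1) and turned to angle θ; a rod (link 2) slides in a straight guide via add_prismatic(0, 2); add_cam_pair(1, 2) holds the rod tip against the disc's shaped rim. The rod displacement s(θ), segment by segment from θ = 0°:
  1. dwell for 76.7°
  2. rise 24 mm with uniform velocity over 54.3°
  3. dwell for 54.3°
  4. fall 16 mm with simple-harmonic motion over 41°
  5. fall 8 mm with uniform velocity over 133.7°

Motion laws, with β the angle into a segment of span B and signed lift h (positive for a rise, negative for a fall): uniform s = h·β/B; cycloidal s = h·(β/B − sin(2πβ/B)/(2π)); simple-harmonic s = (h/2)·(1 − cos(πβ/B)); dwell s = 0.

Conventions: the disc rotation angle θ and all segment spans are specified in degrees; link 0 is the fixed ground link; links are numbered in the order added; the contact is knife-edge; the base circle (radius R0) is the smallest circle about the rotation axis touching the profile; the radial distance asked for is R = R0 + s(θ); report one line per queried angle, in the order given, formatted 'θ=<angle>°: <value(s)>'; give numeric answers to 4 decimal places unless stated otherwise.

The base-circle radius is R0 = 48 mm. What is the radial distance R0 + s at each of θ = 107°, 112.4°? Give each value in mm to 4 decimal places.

segment 1 (0° to 76.7°, dwell): s unchanged at 0.0000
θ = 107° falls in segment 2 (76.7° to 131°, uniform, h = 24): β = 107 − 76.7 = 30.3°, B = 54.3°; Δs = 24·30.3/54.3 = 13.3923; s = 0.0000 + 13.3923 = 13.3923
θ = 112.4° falls in segment 2 (76.7° to 131°, uniform, h = 24): β = 112.4 − 76.7 = 35.7°, B = 54.3°; Δs = 24·35.7/54.3 = 15.7790; s = 0.0000 + 15.7790 = 15.7790
θ=107°: R = R0 + s = 48 + 13.3923 = 61.3923
θ=112.4°: R = R0 + s = 48 + 15.7790 = 63.7790

θ=107°: 61.3923
θ=112.4°: 63.7790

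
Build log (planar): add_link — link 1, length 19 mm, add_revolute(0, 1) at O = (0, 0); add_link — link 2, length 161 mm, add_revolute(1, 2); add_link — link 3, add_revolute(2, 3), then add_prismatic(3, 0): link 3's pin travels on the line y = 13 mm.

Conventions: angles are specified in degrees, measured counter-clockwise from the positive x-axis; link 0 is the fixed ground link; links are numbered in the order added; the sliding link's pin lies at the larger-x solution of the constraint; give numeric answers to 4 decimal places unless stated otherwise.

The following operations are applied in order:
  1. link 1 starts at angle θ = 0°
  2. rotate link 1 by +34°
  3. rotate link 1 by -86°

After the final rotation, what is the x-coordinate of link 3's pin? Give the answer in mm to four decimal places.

geometry: r = 19 mm, L = 161 mm, e = 13 mm; θ starts at 0°
rotate link 1 by +34°: θ ← 0° +34° = 34°
rotate link 1 by -86°: θ ← 34° -86° = -52°
crank pin P = (r cos θ, r sin θ) = (11.697568, -14.972204)
h = r sin θ − e = -14.972204 − 13 = -27.972204
x = r cos θ + √(L² − h²) = 11.697568 + 158.551429 = 170.248997

170.2490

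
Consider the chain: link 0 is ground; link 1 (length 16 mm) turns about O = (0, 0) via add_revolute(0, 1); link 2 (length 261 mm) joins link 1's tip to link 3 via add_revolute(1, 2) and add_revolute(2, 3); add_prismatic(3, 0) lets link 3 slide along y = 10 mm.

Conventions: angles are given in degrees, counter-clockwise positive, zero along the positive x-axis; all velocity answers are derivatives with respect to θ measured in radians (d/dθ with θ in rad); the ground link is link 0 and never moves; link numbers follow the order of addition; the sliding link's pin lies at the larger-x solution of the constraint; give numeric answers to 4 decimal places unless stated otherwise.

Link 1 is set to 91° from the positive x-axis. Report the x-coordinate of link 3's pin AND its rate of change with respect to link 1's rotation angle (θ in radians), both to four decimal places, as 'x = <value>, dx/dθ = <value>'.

geometry: r = 16 mm, L = 261 mm, e = 10 mm
crank pin P = (r cos θ, r sin θ) = (-0.279239, 15.997563)
h = r sin θ − e = 15.997563 − 10 = 5.997563
x = r cos θ + √(L² − h²) = -0.279239 + 260.931081 = 260.651843
dx/dθ = −r sin θ − h·r cos θ/√(L² − h²) (θ in radians; h = 5.997563) = -15.991145

x = 260.6518, dx/dθ = -15.9911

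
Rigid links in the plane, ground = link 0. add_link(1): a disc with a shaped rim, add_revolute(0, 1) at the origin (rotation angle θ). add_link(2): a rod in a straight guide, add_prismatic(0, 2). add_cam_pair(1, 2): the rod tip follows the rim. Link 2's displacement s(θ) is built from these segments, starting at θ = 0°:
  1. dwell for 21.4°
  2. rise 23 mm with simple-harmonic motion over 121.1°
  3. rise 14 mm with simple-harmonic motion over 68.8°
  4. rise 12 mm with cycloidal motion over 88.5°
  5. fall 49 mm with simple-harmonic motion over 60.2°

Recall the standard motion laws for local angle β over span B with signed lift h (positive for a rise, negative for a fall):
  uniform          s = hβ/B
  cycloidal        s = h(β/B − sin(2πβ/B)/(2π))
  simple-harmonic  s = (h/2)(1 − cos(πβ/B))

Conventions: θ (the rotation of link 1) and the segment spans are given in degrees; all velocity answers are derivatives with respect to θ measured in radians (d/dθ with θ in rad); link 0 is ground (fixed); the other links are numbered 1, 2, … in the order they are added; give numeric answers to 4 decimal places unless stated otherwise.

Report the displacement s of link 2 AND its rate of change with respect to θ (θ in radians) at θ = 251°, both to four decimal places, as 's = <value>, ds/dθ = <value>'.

segment 1 (0° to 21.4°, dwell): s unchanged at 0.0000
segment 2 (21.4° to 142.5°, simple-harmonic, h = 23) is passed completely: s = 0.0000 + (23) = 23.0000
segment 3 (142.5° to 211.3°, simple-harmonic, h = 14) is passed completely: s = 23.0000 + (14) = 37.0000
θ = 251° falls in segment 4 (211.3° to 299.8°, cycloidal, h = 12): β = 251 − 211.3 = 39.7°, B = 88.5°; Δs = 12·(0.4486 − sin(2π·0.4486)/(2π)) = 4.7768; s = 37.0000 + 4.7768 = 41.7768
velocity in seg [211.3°–299.8°] (cycloidal), θ in radians: β = 39.7° = 0.6929 rad, B = 88.5° = 1.5446 rad; ds/dθ = (h/B)(1 − cos(2πβ/B)) = (12/1.5446)(1 − cos(2π·0.4486)) = 15.136004 mm/rad

s = 41.7768, ds/dθ = 15.1360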